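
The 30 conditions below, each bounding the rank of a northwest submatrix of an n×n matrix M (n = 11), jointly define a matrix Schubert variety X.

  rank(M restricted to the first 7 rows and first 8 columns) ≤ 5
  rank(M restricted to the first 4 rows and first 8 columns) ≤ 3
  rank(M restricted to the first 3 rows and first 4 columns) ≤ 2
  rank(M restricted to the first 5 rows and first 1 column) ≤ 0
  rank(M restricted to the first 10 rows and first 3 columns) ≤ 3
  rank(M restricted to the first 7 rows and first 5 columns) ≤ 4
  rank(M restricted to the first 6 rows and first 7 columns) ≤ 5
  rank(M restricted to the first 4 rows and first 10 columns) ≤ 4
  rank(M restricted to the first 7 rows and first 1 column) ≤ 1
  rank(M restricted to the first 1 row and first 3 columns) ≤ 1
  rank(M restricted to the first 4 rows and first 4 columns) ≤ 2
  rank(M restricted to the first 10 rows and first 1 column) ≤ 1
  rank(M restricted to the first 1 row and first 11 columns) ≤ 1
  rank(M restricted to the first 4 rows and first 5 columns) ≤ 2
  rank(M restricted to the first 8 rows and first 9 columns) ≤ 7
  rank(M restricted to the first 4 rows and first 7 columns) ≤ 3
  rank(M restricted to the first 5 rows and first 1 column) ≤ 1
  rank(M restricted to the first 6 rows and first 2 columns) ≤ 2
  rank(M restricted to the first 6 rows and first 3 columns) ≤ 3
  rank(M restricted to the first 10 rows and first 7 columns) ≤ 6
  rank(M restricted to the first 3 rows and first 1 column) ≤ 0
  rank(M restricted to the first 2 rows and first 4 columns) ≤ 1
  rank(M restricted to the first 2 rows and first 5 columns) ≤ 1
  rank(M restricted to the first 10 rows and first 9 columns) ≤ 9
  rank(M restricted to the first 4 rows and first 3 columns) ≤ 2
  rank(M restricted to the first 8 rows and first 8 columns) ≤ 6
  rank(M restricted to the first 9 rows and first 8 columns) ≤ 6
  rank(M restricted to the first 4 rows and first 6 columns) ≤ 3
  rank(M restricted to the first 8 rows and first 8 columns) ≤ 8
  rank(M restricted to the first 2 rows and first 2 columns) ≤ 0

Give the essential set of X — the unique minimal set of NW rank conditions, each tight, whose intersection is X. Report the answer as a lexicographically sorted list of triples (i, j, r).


Computing R[i][j] = min implied NW-rank bound (n=11, 30 conditions):

  i=1: 0, 0, 1, 1, 1, 1, 1, 1, 1, 1, 1
  i=2: 0, 0, 1, 1, 1, 2, 2, 2, 2, 2, 2
  i=3: 0, 1, 2, 2, 2, 3, 3, 3, 3, 3, 3
  i=4: 0, 1, 2, 2, 2, 3, 3, 3, 4, 4, 4
  i=5: 0, 1, 2, 3, 3, 4, 4, 4, 5, 5, 5
  i=6: 1, 2, 3, 4, 4, 5, 5, 5, 6, 6, 6
  i=7: 1, 2, 3, 4, 4, 5, 5, 5, 6, 7, 7
  i=8: 1, 2, 3, 4, 5, 6, 6, 6, 7, 8, 8
  i=9: 1, 2, 3, 4, 5, 6, 6, 6, 7, 8, 9
  i=10: 1, 2, 3, 4, 5, 6, 6, 7, 8, 9, 10
  i=11: 1, 2, 3, 4, 5, 6, 7, 8, 9, 10, 11

hence w(1..11) = (3, 6, 2, 9, 4, 1, 10, 5, 11, 8, 7).

Fulton essential set (9 of the 19 Rothe cells):

[(2, 2, 0), (2, 5, 1), (4, 5, 2), (4, 8, 3), (5, 1, 0), (7, 5, 4), (7, 8, 5), (9, 8, 6), (10, 7, 6)]


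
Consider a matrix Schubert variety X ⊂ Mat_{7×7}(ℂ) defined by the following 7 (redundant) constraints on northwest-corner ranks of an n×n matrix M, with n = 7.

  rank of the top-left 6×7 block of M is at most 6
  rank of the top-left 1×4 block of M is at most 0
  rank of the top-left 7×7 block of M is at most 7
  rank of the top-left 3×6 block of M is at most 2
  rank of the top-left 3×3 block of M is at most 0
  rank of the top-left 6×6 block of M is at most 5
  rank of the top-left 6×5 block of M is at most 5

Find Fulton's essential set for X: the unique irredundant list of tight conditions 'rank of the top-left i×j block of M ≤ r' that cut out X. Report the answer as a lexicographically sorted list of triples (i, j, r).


Reconstructing r_w from the 7 given conditions:

  0 0 0 0 1 1 1
  0 0 0 1 2 2 2
  0 0 0 1 2 2 3
  1 1 1 2 3 3 4
  1 2 2 3 4 4 5
  1 2 3 4 5 5 6
  1 2 3 4 5 6 7

reading off 1-entries of Δ²R: w = (5, 4, 7, 1, 2, 3, 6).

ℓ(w)=11; the 3 essential cells (i,j,r):

[(1, 4, 0), (3, 3, 0), (3, 6, 2)]


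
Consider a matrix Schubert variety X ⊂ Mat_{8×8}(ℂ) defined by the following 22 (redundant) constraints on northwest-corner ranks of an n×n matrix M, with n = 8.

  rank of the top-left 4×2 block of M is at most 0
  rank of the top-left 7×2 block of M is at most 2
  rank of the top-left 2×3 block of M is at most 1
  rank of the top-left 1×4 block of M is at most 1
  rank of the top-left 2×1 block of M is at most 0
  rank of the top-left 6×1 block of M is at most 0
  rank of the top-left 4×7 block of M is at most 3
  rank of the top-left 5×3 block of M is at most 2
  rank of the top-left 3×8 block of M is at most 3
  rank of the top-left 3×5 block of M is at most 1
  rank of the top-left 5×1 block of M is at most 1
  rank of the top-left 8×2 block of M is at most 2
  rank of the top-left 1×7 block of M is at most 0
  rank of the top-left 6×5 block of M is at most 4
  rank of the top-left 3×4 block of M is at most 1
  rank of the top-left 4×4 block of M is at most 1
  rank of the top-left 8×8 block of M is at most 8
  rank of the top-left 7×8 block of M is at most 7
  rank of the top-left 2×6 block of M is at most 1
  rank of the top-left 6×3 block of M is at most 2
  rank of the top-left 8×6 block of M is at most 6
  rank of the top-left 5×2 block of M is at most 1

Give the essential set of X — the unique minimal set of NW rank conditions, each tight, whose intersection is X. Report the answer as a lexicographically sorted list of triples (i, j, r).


Recovering R(i,j) via the rank-extension bound from the 22 conditions:

  0 0 0 0 0 0 0 1
  0 0 1 1 1 1 1 2
  0 0 1 1 1 2 2 3
  0 0 1 1 2 3 3 4
  0 1 2 2 3 4 4 5
  0 1 2 3 4 5 5 6
  1 2 3 4 5 6 6 7
  1 2 3 4 5 6 7 8

so w = (8, 3, 6, 5, 2, 4, 1, 7).

Rothe diagram D(w) (18 cells), 5 SE-corners (essential conditions):

[(1, 7, 0), (3, 5, 1), (4, 2, 0), (4, 4, 1), (6, 1, 0)]


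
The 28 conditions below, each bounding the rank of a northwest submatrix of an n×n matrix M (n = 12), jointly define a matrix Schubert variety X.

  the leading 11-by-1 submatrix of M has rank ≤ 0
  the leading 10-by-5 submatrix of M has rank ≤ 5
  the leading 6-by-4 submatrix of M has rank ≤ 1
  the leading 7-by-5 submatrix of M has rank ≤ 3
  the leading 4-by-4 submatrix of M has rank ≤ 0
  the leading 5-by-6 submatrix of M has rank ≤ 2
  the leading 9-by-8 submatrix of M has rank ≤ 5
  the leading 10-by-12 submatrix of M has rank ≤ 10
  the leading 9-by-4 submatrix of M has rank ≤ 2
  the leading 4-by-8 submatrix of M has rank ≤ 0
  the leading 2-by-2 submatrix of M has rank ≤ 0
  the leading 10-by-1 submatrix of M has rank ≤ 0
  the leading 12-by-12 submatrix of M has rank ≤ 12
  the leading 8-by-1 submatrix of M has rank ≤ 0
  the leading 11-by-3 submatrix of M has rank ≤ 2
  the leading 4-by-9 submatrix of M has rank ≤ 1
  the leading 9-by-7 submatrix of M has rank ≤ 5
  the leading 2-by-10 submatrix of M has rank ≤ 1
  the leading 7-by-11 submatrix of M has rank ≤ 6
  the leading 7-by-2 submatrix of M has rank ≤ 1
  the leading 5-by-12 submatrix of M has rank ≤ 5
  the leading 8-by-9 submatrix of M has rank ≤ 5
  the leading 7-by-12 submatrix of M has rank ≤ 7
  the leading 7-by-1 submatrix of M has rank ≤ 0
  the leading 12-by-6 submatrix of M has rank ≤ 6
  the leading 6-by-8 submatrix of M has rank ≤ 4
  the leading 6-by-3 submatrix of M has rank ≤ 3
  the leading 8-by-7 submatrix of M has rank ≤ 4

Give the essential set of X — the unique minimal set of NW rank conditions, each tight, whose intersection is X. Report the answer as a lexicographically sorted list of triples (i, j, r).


The tightest implied rank at each (i,j), from the 28 conditions:

  0, 0, 0, 0, 0, 0, 0, 0, 1, 1, 1, 1
  0, 0, 0, 0, 0, 0, 0, 0, 1, 1, 2, 2
  0, 0, 0, 0, 0, 0, 0, 0, 1, 2, 3, 3
  0, 0, 0, 0, 0, 0, 0, 0, 1, 2, 3, 4
  0, 1, 1, 1, 1, 1, 1, 1, 2, 3, 4, 5
  0, 1, 1, 1, 2, 2, 2, 2, 3, 4, 5, 6
  0, 1, 2, 2, 3, 3, 3, 3, 4, 5, 6, 7
  0, 1, 2, 2, 3, 4, 4, 4, 5, 6, 7, 8
  0, 1, 2, 2, 3, 4, 5, 5, 6, 7, 8, 9
  0, 1, 2, 3, 4, 5, 6, 6, 7, 8, 9, 10
  0, 1, 2, 3, 4, 5, 6, 7, 8, 9, 10, 11
  1, 2, 3, 4, 5, 6, 7, 8, 9, 10, 11, 12

second differences of R give the permutation w = (9, 11, 10, 12, 2, 5, 3, 6, 7, 4, 8, 1).

Fulton essential set (5 of the 44 Rothe cells):

[(2, 10, 1), (4, 8, 0), (6, 4, 1), (9, 4, 2), (11, 1, 0)]


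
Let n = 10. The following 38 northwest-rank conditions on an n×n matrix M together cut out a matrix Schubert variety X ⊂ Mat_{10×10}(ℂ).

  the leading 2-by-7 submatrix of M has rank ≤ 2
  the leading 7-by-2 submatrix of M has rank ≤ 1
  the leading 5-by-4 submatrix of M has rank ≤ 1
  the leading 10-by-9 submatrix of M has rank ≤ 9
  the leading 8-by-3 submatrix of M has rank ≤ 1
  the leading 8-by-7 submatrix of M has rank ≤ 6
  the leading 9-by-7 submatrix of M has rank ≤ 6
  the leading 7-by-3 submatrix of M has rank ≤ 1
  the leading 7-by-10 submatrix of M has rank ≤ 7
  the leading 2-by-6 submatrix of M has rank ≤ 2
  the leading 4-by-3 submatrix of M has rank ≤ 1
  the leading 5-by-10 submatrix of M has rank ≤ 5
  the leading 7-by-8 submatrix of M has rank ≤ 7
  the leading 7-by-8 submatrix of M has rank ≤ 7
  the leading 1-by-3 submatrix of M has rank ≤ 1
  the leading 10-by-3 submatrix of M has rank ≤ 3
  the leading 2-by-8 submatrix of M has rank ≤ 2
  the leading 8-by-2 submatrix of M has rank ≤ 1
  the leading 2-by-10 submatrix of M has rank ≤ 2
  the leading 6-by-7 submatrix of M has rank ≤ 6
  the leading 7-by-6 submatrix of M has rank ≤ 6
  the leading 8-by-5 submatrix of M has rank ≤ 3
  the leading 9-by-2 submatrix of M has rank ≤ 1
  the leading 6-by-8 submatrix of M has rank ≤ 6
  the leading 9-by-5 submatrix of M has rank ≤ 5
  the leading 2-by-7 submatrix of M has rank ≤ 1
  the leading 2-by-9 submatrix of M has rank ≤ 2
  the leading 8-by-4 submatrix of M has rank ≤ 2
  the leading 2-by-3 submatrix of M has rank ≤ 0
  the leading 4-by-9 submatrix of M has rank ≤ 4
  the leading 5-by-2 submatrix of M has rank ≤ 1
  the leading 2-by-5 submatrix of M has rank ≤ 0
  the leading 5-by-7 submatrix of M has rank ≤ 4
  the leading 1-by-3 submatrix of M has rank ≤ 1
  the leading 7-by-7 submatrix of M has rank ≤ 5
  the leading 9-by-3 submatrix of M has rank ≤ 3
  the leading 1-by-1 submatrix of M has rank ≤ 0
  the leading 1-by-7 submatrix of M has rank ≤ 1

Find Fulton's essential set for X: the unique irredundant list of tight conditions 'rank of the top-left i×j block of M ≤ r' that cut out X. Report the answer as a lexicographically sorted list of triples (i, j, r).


Computing R[i][j] = min implied NW-rank bound (n=10, 38 conditions):

  row 1: 0 0 0 0 0 1 1 1 1 1
  row 2: 0 0 0 0 0 1 1 2 2 2
  row 3: 1 1 1 1 1 2 2 3 3 3
  row 4: 1 1 1 1 2 3 3 4 4 4
  row 5: 1 1 1 1 2 3 4 5 5 5
  row 6: 1 1 1 2 3 4 5 6 6 6
  row 7: 1 1 1 2 3 4 5 6 7 7
  row 8: 1 1 1 2 3 4 5 6 7 8
  row 9: 1 1 2 3 4 5 6 7 8 9
  row 10: 1 2 3 4 5 6 7 8 9 10

giving w = (6, 8, 1, 5, 7, 4, 9, 10, 3, 2) via Δ²R.

D(w) has 24 cells with 5 SE-corners; essential set:

[(2, 5, 0), (2, 7, 1), (5, 4, 1), (8, 3, 1), (9, 2, 1)]


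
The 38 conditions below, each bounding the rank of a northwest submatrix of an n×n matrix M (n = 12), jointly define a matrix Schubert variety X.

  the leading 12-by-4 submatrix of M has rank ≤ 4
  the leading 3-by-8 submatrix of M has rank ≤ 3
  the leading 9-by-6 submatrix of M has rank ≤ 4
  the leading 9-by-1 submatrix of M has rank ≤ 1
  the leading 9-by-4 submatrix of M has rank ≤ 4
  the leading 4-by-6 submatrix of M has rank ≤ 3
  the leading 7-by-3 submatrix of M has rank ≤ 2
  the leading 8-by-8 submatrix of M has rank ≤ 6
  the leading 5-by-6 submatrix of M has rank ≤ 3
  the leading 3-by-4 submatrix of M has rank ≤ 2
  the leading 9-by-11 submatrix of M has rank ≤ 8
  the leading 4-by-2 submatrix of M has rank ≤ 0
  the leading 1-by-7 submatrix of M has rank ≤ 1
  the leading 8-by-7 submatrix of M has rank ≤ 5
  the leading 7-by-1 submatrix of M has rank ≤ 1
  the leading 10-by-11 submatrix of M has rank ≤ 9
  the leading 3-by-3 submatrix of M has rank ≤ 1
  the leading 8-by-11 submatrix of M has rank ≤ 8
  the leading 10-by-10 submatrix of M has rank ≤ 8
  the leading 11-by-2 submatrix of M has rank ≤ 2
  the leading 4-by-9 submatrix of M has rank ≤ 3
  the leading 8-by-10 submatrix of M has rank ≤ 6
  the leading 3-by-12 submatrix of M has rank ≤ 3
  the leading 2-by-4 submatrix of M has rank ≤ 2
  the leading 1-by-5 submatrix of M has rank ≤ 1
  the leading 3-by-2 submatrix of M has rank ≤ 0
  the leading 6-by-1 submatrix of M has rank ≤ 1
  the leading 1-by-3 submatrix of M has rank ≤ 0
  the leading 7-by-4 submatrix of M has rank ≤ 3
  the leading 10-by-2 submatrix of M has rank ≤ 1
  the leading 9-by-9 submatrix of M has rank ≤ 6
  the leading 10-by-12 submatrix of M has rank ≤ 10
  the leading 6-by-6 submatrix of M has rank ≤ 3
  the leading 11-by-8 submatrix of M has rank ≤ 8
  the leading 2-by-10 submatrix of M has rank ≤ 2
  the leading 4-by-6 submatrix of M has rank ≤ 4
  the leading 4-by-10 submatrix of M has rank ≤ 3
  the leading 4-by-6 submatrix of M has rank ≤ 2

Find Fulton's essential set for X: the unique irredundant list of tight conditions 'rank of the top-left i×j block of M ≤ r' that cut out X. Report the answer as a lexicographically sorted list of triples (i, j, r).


The tightest implied rank at each (i,j), from the 38 conditions:

  0  0  0  1  1  1  1  1  1  1  1  1
  0  0  1  2  2  2  2  2  2  2  2  2
  0  0  1  2  2  2  3  3  3  3  3  3
  0  0  1  2  2  2  3  3  3  3  4  4
  1  1  2  3  3  3  4  4  4  4  5  5
  1  1  2  3  3  3  4  5  5  5  6  6
  1  1  2  3  4  4  5  6  6  6  7  7
  1  1  2  3  4  4  5  6  6  6  7  8
  1  1  2  3  4  4  5  6  6  7  8  9
  1  1  2  3  4  5  6  7  7  8  9  10
  1  2  3  4  5  6  7  8  8  9  10  11
  1  2  3  4  5  6  7  8  9  10  11  12

reading off 1-entries of Δ²R: w = (4, 3, 7, 11, 1, 8, 5, 12, 10, 6, 2, 9).

ℓ(w)=28; the 9 essential cells (i,j,r):

[(1, 3, 0), (4, 2, 0), (4, 6, 2), (4, 10, 3), (6, 6, 3), (8, 10, 6), (9, 6, 4), (9, 9, 6), (10, 2, 1)]


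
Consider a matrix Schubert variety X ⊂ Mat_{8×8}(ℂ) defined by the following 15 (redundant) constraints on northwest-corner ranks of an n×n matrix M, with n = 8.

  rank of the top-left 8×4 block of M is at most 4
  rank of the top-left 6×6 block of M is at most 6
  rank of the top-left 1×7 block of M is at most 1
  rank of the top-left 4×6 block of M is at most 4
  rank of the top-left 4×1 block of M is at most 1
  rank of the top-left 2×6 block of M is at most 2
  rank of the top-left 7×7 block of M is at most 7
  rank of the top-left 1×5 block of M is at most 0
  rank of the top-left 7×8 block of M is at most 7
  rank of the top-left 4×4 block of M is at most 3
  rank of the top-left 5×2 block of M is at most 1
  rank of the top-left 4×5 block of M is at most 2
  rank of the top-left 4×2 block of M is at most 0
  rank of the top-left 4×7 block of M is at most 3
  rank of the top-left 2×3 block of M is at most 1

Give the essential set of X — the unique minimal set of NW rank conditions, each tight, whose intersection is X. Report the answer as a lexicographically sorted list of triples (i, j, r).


Rank table r_w(8×8) implied by the 15 constraints:

  0, 0, 0, 0, 0, 1, 1, 1
  0, 0, 1, 1, 1, 2, 2, 2
  0, 0, 1, 2, 2, 3, 3, 3
  0, 0, 1, 2, 2, 3, 3, 4
  1, 1, 2, 3, 3, 4, 4, 5
  1, 2, 3, 4, 4, 5, 5, 6
  1, 2, 3, 4, 5, 6, 6, 7
  1, 2, 3, 4, 5, 6, 7, 8

reading off 1-entries of Δ²R: w = (6, 3, 4, 8, 1, 2, 5, 7).

|D(w)|=13, |Ess(w)|=4:

[(1, 5, 0), (4, 2, 0), (4, 5, 2), (4, 7, 3)]


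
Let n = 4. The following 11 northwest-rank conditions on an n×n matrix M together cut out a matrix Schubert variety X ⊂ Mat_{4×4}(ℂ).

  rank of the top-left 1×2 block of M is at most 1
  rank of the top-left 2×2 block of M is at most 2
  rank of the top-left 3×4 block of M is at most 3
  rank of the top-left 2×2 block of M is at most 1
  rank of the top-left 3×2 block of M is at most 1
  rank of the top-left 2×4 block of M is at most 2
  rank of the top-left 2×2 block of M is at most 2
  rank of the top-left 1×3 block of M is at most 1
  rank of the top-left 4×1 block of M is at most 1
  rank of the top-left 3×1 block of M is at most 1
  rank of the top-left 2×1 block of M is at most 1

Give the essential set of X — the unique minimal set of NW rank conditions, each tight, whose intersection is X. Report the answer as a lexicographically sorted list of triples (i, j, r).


Rank table r_w(4×4) implied by the 11 constraints:

  row 1: 1 | 1 | 1 | 1
  row 2: 1 | 1 | 2 | 2
  row 3: 1 | 1 | 2 | 3
  row 4: 1 | 2 | 3 | 4

hence w(1..4) = (1, 3, 4, 2).

1 SE-corner of the 2-cell Rothe diagram gives Ess(w):

[(3, 2, 1)]


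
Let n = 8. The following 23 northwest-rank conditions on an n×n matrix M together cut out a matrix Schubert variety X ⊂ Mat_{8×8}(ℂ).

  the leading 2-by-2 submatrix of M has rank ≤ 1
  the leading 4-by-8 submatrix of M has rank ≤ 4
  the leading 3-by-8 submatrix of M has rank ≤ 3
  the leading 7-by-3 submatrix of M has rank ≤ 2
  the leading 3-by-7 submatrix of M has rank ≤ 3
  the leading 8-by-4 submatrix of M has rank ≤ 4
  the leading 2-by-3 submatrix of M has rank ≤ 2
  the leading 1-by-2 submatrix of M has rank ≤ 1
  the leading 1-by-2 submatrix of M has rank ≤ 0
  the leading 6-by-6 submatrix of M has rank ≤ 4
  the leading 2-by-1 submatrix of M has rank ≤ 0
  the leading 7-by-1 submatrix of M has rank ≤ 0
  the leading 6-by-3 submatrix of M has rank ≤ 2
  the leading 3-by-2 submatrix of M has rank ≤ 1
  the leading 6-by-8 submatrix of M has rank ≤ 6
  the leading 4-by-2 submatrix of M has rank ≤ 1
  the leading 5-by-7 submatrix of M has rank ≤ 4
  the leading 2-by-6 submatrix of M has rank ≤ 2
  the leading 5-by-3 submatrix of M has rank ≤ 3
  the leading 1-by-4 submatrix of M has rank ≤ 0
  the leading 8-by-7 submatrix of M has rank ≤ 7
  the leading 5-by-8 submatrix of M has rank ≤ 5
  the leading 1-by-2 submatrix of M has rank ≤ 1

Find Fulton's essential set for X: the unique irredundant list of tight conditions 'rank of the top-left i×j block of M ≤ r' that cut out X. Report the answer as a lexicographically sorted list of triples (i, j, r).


Reconstructing r_w from the 23 given conditions:

  row 1: 0  0  0  0  1  1  1  1
  row 2: 0  1  1  1  2  2  2  2
  row 3: 0  1  2  2  3  3  3  3
  row 4: 0  1  2  3  4  4  4  4
  row 5: 0  1  2  3  4  4  4  5
  row 6: 0  1  2  3  4  4  5  6
  row 7: 0  1  2  3  4  5  6  7
  row 8: 1  2  3  4  5  6  7  8

hence w(1..8) = (5, 2, 3, 4, 8, 7, 6, 1).

|D(w)|=13, |Ess(w)|=4:

[(1, 4, 0), (5, 7, 4), (6, 6, 4), (7, 1, 0)]


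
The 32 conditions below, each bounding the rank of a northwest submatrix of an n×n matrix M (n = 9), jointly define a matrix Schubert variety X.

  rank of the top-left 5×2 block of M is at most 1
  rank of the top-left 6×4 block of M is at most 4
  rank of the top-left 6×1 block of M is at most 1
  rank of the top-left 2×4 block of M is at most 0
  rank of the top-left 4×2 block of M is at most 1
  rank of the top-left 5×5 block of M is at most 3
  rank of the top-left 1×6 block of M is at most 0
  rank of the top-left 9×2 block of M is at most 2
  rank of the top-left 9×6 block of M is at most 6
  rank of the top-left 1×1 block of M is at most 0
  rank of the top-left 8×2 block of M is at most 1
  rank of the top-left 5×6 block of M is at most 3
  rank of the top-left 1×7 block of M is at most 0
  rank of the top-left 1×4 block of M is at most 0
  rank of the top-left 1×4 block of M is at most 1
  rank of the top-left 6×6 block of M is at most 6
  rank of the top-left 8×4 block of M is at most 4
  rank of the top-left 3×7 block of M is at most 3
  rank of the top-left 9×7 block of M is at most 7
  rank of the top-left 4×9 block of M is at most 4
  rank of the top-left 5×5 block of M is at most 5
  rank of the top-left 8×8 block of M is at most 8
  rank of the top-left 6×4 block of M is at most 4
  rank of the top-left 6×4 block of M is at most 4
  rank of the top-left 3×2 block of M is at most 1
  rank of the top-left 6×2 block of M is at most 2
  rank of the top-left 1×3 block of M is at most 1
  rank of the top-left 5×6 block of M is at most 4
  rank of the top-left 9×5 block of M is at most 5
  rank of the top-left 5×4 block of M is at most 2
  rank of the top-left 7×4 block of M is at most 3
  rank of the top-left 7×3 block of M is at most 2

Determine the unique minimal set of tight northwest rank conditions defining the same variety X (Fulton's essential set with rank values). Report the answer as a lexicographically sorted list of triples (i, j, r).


Propagating the 32 rank bounds to every northwest block:

  R[1]: 0 | 0 | 0 | 0 | 0 | 0 | 0 | 1 | 1
  R[2]: 0 | 0 | 0 | 0 | 1 | 1 | 1 | 2 | 2
  R[3]: 1 | 1 | 1 | 1 | 2 | 2 | 2 | 3 | 3
  R[4]: 1 | 1 | 2 | 2 | 3 | 3 | 3 | 4 | 4
  R[5]: 1 | 1 | 2 | 2 | 3 | 3 | 4 | 5 | 5
  R[6]: 1 | 1 | 2 | 3 | 4 | 4 | 5 | 6 | 6
  R[7]: 1 | 1 | 2 | 3 | 4 | 5 | 6 | 7 | 7
  R[8]: 1 | 1 | 2 | 3 | 4 | 5 | 6 | 7 | 8
  R[9]: 1 | 2 | 3 | 4 | 5 | 6 | 7 | 8 | 9

second differences of R give the permutation w = (8, 5, 1, 3, 7, 4, 6, 9, 2).

ℓ(w)=18; the 5 essential cells (i,j,r):

[(1, 7, 0), (2, 4, 0), (5, 4, 2), (5, 6, 3), (8, 2, 1)]


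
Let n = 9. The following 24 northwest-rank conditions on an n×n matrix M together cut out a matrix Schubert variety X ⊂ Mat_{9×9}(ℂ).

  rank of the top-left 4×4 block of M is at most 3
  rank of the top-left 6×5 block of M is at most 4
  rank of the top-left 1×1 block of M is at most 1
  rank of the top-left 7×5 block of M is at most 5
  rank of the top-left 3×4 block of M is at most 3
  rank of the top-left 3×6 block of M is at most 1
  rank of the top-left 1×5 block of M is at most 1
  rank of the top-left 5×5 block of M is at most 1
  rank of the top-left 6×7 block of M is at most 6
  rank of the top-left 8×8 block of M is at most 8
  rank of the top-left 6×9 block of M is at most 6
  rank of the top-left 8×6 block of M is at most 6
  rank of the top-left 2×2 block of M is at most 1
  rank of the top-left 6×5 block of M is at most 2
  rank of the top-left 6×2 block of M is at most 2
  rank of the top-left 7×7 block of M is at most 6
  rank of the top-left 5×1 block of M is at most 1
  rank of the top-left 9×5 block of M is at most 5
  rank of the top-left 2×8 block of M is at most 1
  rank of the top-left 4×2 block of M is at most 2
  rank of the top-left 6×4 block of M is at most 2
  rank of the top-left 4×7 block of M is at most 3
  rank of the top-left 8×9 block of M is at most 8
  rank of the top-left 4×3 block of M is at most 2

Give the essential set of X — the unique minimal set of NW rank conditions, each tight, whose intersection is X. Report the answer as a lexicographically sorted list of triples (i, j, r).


Recovering R(i,j) via the rank-extension bound from the 24 conditions:

  1  1  1  1  1  1  1  1  1
  1  1  1  1  1  1  1  1  2
  1  1  1  1  1  1  2  2  3
  1  1  1  1  1  2  3  3  4
  1  1  1  1  1  2  3  4  5
  1  2  2  2  2  3  4  5  6
  1  2  3  3  3  4  5  6  7
  1  2  3  4  4  5  6  7  8
  1  2  3  4  5  6  7  8  9

so w = (1, 9, 7, 6, 8, 2, 3, 4, 5).

3 SE-corners of the 20-cell Rothe diagram give Ess(w):

[(2, 8, 1), (3, 6, 1), (5, 5, 1)]


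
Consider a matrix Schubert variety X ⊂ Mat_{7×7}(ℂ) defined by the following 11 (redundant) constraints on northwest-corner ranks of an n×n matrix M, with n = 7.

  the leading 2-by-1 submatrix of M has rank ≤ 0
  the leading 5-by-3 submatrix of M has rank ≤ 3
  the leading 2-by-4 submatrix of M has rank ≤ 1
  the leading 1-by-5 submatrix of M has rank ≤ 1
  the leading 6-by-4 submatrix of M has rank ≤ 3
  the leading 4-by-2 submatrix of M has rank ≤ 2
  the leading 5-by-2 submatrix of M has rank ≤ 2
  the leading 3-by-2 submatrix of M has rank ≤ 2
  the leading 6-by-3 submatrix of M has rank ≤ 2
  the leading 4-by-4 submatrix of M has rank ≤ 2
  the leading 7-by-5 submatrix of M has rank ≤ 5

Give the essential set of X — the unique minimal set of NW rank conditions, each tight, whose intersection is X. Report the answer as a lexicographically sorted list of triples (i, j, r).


Computing R[i][j] = min implied NW-rank bound (n=7, 11 conditions):

  0 1 1 1 1 1 1
  0 1 1 1 2 2 2
  1 2 2 2 3 3 3
  1 2 2 2 3 4 4
  1 2 2 3 4 5 5
  1 2 2 3 4 5 6
  1 2 3 4 5 6 7

so w = (2, 5, 1, 6, 4, 7, 3).

ℓ(w)=8; the 4 essential cells (i,j,r):

[(2, 1, 0), (2, 4, 1), (4, 4, 2), (6, 3, 2)]


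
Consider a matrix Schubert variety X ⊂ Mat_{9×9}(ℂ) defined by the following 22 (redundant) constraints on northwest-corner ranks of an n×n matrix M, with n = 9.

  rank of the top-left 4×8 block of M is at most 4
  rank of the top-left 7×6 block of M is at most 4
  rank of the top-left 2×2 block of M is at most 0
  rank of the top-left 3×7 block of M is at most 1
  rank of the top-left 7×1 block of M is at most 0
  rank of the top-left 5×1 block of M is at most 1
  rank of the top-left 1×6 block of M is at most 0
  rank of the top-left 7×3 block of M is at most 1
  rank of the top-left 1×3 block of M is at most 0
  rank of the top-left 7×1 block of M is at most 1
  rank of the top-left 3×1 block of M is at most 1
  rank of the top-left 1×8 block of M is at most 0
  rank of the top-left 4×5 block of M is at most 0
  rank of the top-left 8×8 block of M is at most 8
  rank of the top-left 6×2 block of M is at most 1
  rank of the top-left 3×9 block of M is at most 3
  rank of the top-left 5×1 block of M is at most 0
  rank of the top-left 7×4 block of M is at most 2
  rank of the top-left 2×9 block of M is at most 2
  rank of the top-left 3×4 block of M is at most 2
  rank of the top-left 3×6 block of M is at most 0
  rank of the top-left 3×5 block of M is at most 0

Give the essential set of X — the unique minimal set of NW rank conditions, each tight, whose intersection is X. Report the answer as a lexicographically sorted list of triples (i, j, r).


Rank table r_w(9×9) implied by the 22 constraints:

  0  0  0  0  0  0  0  0  1
  0  0  0  0  0  0  1  1  2
  0  0  0  0  0  0  1  2  3
  0  0  0  0  0  1  2  3  4
  0  1  1  1  1  2  3  4  5
  0  1  1  2  2  3  4  5  6
  0  1  1  2  3  4  5  6  7
  1  2  2  3  4  5  6  7  8
  1  2  3  4  5  6  7  8  9

hence w(1..9) = (9, 7, 8, 6, 2, 4, 5, 1, 3).

D(w) has 30 cells with 5 SE-corners; essential set:

[(1, 8, 0), (3, 6, 0), (4, 5, 0), (7, 1, 0), (7, 3, 1)]


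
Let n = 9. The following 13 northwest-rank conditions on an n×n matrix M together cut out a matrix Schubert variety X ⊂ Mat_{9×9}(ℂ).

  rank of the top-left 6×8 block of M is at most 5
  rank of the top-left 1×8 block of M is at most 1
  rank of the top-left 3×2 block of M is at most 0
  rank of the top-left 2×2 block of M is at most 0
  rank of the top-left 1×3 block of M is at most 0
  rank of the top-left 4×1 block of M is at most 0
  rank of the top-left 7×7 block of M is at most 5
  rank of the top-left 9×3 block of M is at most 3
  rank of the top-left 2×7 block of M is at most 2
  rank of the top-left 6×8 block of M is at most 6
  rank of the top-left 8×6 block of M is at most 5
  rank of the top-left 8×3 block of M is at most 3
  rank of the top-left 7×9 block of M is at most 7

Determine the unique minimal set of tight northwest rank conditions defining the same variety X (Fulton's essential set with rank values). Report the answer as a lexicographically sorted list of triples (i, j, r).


Recovering R(i,j) via the rank-extension bound from the 13 conditions:

  R[1]: 0, 0, 0, 1, 1, 1, 1, 1, 1
  R[2]: 0, 0, 1, 2, 2, 2, 2, 2, 2
  R[3]: 0, 0, 1, 2, 3, 3, 3, 3, 3
  R[4]: 0, 1, 2, 3, 4, 4, 4, 4, 4
  R[5]: 1, 2, 3, 4, 5, 5, 5, 5, 5
  R[6]: 1, 2, 3, 4, 5, 5, 5, 5, 6
  R[7]: 1, 2, 3, 4, 5, 5, 5, 6, 7
  R[8]: 1, 2, 3, 4, 5, 5, 6, 7, 8
  R[9]: 1, 2, 3, 4, 5, 6, 7, 8, 9

hence w(1..9) = (4, 3, 5, 2, 1, 9, 8, 7, 6).

Rothe diagram D(w) (14 cells), 6 SE-corners (essential conditions):

[(1, 3, 0), (3, 2, 0), (4, 1, 0), (6, 8, 5), (7, 7, 5), (8, 6, 5)]


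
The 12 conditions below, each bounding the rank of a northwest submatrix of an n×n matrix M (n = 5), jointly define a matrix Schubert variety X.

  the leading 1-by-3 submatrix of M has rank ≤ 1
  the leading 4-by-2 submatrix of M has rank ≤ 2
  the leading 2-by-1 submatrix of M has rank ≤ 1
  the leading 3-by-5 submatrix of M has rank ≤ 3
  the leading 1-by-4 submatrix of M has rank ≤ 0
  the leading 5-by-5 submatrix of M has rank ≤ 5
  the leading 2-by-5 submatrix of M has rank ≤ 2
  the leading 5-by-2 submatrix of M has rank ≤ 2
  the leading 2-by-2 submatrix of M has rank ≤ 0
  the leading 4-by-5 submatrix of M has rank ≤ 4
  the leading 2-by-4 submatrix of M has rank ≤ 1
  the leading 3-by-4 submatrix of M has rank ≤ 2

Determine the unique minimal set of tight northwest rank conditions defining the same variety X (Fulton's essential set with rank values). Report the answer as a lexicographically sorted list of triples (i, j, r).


Reconstructing r_w from the 12 given conditions:

  i=1: 0  0  0  0  1
  i=2: 0  0  1  1  2
  i=3: 1  1  2  2  3
  i=4: 1  2  3  3  4
  i=5: 1  2  3  4  5

the unique w with this rank table is (5, 3, 1, 2, 4).

Rothe diagram D(w) (6 cells), 2 SE-corners (essential conditions):

[(1, 4, 0), (2, 2, 0)]


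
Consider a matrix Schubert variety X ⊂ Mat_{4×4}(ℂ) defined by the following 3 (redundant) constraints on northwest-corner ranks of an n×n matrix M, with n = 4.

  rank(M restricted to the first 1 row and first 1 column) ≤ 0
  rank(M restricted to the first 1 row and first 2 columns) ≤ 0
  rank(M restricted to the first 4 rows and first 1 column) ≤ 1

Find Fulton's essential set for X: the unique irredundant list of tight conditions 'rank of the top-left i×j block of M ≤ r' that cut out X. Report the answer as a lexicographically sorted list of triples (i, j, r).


Computing R[i][j] = min implied NW-rank bound (n=4, 3 conditions):

  i=1: 0 | 0 | 1 | 1
  i=2: 1 | 1 | 2 | 2
  i=3: 1 | 2 | 3 | 3
  i=4: 1 | 2 | 3 | 4

the unique w with this rank table is (3, 1, 2, 4).

1 SE-corner of the 2-cell Rothe diagram gives Ess(w):

[(1, 2, 0)]


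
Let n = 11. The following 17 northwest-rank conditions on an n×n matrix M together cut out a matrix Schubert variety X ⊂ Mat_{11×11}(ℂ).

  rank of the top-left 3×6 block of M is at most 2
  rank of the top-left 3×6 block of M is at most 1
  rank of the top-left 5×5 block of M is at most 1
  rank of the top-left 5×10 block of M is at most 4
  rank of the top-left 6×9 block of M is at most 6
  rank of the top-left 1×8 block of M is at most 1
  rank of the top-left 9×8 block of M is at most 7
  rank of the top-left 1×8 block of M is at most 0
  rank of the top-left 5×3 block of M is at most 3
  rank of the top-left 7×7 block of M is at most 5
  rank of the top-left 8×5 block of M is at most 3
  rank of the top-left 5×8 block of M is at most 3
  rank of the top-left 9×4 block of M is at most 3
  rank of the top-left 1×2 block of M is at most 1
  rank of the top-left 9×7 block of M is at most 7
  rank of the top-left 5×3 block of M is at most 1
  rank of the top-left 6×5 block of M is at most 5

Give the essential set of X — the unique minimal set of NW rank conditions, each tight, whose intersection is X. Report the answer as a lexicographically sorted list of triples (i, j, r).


The tightest implied rank at each (i,j), from the 17 conditions:

  row 1: 0 0 0 0 0 0 0 0 1 1 1
  row 2: 1 1 1 1 1 1 1 1 2 2 2
  row 3: 1 1 1 1 1 1 2 2 3 3 3
  row 4: 1 1 1 1 1 2 3 3 4 4 4
  row 5: 1 1 1 1 1 2 3 3 4 4 5
  row 6: 1 2 2 2 2 3 4 4 5 5 6
  row 7: 1 2 3 3 3 4 5 5 6 6 7
  row 8: 1 2 3 3 3 4 5 6 7 7 8
  row 9: 1 2 3 3 4 5 6 7 8 8 9
  row 10: 1 2 3 4 5 6 7 8 9 9 10
  row 11: 1 2 3 4 5 6 7 8 9 10 11

giving w = (9, 1, 7, 6, 11, 2, 3, 8, 5, 4, 10) via Δ²R.

ℓ(w)=26; the 7 essential cells (i,j,r):

[(1, 8, 0), (3, 6, 1), (5, 5, 1), (5, 8, 3), (5, 10, 4), (8, 5, 3), (9, 4, 3)]


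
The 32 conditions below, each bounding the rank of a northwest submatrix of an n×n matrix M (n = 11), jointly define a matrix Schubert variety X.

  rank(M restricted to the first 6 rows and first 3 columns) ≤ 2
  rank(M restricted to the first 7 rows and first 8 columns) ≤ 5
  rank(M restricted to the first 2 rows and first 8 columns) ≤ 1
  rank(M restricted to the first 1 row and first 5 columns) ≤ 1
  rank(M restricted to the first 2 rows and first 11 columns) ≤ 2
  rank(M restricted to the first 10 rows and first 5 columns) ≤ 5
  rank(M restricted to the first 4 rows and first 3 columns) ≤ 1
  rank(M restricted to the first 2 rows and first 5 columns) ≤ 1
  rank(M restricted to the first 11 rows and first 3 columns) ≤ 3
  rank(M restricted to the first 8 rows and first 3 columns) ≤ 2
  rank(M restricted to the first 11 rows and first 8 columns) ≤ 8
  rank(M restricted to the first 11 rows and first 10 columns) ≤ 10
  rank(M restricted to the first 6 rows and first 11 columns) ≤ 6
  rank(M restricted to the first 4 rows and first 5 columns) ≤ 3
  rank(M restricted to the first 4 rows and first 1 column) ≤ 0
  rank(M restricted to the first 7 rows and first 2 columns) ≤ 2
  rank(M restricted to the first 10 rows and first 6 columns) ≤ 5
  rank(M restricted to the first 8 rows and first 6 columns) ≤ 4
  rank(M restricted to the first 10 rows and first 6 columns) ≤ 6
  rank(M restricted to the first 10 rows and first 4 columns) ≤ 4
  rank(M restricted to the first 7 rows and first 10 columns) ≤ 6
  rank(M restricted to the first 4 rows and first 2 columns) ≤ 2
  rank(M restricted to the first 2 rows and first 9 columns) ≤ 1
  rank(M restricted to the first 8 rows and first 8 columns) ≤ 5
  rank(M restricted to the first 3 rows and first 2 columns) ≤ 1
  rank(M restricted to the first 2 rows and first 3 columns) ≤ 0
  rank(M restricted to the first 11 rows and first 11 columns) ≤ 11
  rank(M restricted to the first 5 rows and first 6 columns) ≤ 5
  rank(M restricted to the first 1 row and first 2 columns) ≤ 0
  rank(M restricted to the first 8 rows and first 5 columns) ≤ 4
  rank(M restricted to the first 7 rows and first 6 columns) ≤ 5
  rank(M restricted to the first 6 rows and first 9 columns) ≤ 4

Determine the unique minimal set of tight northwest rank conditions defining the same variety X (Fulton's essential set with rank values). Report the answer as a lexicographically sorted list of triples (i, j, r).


Rank table r_w(11×11) implied by the 32 constraints:

  R[1]: 0 | 0 | 0 | 1 | 1 | 1 | 1 | 1 | 1 | 1 | 1
  R[2]: 0 | 0 | 0 | 1 | 1 | 1 | 1 | 1 | 1 | 2 | 2
  R[3]: 0 | 1 | 1 | 2 | 2 | 2 | 2 | 2 | 2 | 3 | 3
  R[4]: 0 | 1 | 1 | 2 | 3 | 3 | 3 | 3 | 3 | 4 | 4
  R[5]: 1 | 2 | 2 | 3 | 4 | 4 | 4 | 4 | 4 | 5 | 5
  R[6]: 1 | 2 | 2 | 3 | 4 | 4 | 4 | 4 | 4 | 5 | 6
  R[7]: 1 | 2 | 2 | 3 | 4 | 4 | 5 | 5 | 5 | 6 | 7
  R[8]: 1 | 2 | 2 | 3 | 4 | 4 | 5 | 5 | 6 | 7 | 8
  R[9]: 1 | 2 | 3 | 4 | 5 | 5 | 6 | 6 | 7 | 8 | 9
  R[10]: 1 | 2 | 3 | 4 | 5 | 5 | 6 | 7 | 8 | 9 | 10
  R[11]: 1 | 2 | 3 | 4 | 5 | 6 | 7 | 8 | 9 | 10 | 11

the unique w with this rank table is (4, 10, 2, 5, 1, 11, 7, 9, 3, 8, 6).

Fulton essential set (9 of the 25 Rothe cells):

[(2, 3, 0), (2, 9, 1), (4, 1, 0), (4, 3, 1), (6, 9, 4), (8, 3, 2), (8, 6, 4), (8, 8, 5), (10, 6, 5)]


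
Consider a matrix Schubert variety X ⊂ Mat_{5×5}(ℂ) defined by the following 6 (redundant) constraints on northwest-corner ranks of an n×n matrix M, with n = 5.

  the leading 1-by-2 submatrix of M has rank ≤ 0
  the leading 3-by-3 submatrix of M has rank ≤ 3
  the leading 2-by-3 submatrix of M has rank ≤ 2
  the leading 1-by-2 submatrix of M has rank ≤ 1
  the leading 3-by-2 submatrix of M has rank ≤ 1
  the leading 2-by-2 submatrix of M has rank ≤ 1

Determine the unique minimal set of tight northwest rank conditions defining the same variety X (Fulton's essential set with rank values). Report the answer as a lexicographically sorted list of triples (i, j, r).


Reconstructing r_w from the 6 given conditions:

  R[1]: 0 | 0 | 1 | 1 | 1
  R[2]: 1 | 1 | 2 | 2 | 2
  R[3]: 1 | 1 | 2 | 3 | 3
  R[4]: 1 | 2 | 3 | 4 | 4
  R[5]: 1 | 2 | 3 | 4 | 5

the unique w with this rank table is (3, 1, 4, 2, 5).

Rothe diagram D(w) (3 cells), 2 SE-corners (essential conditions):

[(1, 2, 0), (3, 2, 1)]


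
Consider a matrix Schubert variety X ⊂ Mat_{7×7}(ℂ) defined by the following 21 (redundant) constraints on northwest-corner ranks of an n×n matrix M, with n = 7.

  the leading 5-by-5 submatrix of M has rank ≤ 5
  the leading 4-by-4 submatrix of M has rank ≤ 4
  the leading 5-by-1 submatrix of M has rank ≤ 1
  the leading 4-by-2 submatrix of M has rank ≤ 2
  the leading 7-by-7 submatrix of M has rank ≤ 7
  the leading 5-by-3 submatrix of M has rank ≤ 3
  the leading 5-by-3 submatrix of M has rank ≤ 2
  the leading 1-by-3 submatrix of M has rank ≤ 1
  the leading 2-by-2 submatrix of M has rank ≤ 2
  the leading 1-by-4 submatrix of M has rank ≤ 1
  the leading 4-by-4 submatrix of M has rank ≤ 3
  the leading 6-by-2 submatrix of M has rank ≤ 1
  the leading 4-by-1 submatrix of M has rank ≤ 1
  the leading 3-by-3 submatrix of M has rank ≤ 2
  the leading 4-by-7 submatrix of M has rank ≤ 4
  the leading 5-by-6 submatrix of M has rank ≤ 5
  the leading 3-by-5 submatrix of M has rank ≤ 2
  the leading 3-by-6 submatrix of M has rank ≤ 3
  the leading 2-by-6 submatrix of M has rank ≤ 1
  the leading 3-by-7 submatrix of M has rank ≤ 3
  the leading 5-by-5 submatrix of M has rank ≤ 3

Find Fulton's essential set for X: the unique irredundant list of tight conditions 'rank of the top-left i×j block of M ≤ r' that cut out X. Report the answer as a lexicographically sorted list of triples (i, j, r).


Propagating the 21 rank bounds to every northwest block:

  1, 1, 1, 1, 1, 1, 1
  1, 1, 1, 1, 1, 1, 2
  1, 1, 2, 2, 2, 2, 3
  1, 1, 2, 3, 3, 3, 4
  1, 1, 2, 3, 3, 4, 5
  1, 1, 2, 3, 4, 5, 6
  1, 2, 3, 4, 5, 6, 7

second differences of R give the permutation w = (1, 7, 3, 4, 6, 5, 2).

Fulton essential set (3 of the 10 Rothe cells):

[(2, 6, 1), (5, 5, 3), (6, 2, 1)]


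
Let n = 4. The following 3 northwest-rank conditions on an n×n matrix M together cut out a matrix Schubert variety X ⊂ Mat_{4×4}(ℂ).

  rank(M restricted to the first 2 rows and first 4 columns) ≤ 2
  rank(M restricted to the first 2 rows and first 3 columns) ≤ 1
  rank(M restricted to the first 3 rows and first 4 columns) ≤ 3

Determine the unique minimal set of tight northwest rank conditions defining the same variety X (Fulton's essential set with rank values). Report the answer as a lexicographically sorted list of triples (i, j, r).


Computing R[i][j] = min implied NW-rank bound (n=4, 3 conditions):

  R[1]: 1  1  1  1
  R[2]: 1  1  1  2
  R[3]: 1  2  2  3
  R[4]: 1  2  3  4

reading off 1-entries of Δ²R: w = (1, 4, 2, 3).

|D(w)|=2, |Ess(w)|=1:

[(2, 3, 1)]


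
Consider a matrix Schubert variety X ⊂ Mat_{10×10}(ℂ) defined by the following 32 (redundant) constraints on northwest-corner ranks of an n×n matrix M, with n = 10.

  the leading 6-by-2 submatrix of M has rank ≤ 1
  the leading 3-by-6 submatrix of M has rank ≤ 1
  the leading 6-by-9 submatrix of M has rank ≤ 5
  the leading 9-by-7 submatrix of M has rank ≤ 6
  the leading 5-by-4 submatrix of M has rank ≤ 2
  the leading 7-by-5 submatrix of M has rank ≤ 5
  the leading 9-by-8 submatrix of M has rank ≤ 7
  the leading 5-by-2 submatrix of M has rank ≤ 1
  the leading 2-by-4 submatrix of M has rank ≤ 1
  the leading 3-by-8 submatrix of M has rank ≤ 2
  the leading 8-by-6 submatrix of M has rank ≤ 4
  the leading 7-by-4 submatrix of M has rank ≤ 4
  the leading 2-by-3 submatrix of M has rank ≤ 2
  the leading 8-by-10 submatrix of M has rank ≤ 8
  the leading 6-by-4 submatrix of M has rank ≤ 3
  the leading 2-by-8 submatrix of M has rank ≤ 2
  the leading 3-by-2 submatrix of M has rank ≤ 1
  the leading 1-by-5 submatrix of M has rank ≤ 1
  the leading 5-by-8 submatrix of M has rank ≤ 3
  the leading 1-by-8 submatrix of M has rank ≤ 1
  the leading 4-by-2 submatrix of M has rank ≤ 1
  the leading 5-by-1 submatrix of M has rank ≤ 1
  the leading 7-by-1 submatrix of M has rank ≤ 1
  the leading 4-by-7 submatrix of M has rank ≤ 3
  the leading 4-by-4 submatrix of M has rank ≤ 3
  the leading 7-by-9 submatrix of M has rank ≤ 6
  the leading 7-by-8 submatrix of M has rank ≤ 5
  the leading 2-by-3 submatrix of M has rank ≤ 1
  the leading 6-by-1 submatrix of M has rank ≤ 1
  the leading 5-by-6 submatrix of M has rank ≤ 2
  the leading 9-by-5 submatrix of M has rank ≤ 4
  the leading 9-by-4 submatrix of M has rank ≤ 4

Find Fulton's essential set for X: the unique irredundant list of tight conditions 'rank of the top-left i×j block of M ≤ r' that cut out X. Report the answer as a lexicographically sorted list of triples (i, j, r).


Reconstructing r_w from the 32 given conditions:

  i=1: 1, 1, 1, 1, 1, 1, 1, 1, 1, 1
  i=2: 1, 1, 1, 1, 1, 1, 2, 2, 2, 2
  i=3: 1, 1, 1, 1, 1, 1, 2, 2, 3, 3
  i=4: 1, 1, 2, 2, 2, 2, 3, 3, 4, 4
  i=5: 1, 1, 2, 2, 2, 2, 3, 3, 4, 5
  i=6: 1, 1, 2, 3, 3, 3, 4, 4, 5, 6
  i=7: 1, 2, 3, 4, 4, 4, 5, 5, 6, 7
  i=8: 1, 2, 3, 4, 4, 4, 5, 6, 7, 8
  i=9: 1, 2, 3, 4, 4, 5, 6, 7, 8, 9
  i=10: 1, 2, 3, 4, 5, 6, 7, 8, 9, 10

reading off 1-entries of Δ²R: w = (1, 7, 9, 3, 10, 4, 2, 8, 6, 5).

D(w) has 21 cells with 7 SE-corners; essential set:

[(3, 6, 1), (3, 8, 2), (5, 6, 2), (5, 8, 3), (6, 2, 1), (8, 6, 4), (9, 5, 4)]
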